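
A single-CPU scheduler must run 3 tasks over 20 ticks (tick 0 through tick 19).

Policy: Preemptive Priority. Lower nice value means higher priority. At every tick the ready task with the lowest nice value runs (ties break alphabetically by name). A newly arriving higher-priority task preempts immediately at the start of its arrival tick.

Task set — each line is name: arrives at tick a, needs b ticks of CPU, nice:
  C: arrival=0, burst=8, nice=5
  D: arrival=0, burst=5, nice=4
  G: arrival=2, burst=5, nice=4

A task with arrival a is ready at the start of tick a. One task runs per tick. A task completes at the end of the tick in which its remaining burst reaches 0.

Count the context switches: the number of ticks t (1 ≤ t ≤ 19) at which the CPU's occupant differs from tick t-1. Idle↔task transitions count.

t=0: ready={C,D} → run D
t=1: ready={C,D} → run D
t=2: ready={C,D,G} → run D
t=3: ready={C,D,G} → run D
t=4: ready={C,D,G} → run D
t=5: ready={C,G} → run G
t=6: ready={C,G} → run G
t=7: ready={C,G} → run G
t=8: ready={C,G} → run G
t=9: ready={C,G} → run G
t=10: ready={C} → run C
t=11: ready={C} → run C
t=12: ready={C} → run C
t=13: ready={C} → run C
t=14: ready={C} → run C
t=15: ready={C} → run C
t=16: ready={C} → run C
t=17: ready={C} → run C
t=18: (idle)
t=19: (idle)

context switches = 3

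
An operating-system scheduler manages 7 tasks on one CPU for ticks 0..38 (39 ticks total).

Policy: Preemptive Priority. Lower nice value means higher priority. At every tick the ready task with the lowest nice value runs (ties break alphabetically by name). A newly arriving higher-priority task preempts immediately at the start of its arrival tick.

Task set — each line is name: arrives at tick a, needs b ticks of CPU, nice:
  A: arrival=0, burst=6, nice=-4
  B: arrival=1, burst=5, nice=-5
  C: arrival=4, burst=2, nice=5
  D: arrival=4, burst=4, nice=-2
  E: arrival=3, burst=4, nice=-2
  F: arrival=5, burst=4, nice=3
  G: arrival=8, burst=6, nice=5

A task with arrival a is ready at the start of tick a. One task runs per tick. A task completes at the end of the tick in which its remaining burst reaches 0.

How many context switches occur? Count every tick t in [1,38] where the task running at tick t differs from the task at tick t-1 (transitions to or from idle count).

t=0: ready={A} → run A
t=1: ready={A,B} → run B
t=2: ready={A,B} → run B
t=3: ready={A,B,E} → run B
t=4: ready={A,B,C,D,E} → run B
t=5: ready={A,B,C,D,E,F} → run B
t=6: ready={A,C,D,E,F} → run A
t=7: ready={A,C,D,E,F} → run A
t=8: ready={A,C,D,E,F,G} → run A
t=9: ready={A,C,D,E,F,G} → run A
t=10: ready={A,C,D,E,F,G} → run A
t=11: ready={C,D,E,F,G} → run D
t=12: ready={C,D,E,F,G} → run D
t=13: ready={C,D,E,F,G} → run D
t=14: ready={C,D,E,F,G} → run D
t=15: ready={C,E,F,G} → run E
t=16: ready={C,E,F,G} → run E
t=17: ready={C,E,F,G} → run E
t=18: ready={C,E,F,G} → run E
t=19: ready={C,F,G} → run F
t=20: ready={C,F,G} → run F
t=21: ready={C,F,G} → run F
t=22: ready={C,F,G} → run F
t=23: ready={C,G} → run C
t=24: ready={C,G} → run C
t=25: ready={G} → run G
t=26: ready={G} → run G
t=27: ready={G} → run G
t=28: ready={G} → run G
t=29: ready={G} → run G
t=30: ready={G} → run G
t=31: (idle)
t=32: (idle)
t=33: (idle)
t=34: (idle)
t=35: (idle)
t=36: (idle)
t=37: (idle)
t=38: (idle)

context switches = 8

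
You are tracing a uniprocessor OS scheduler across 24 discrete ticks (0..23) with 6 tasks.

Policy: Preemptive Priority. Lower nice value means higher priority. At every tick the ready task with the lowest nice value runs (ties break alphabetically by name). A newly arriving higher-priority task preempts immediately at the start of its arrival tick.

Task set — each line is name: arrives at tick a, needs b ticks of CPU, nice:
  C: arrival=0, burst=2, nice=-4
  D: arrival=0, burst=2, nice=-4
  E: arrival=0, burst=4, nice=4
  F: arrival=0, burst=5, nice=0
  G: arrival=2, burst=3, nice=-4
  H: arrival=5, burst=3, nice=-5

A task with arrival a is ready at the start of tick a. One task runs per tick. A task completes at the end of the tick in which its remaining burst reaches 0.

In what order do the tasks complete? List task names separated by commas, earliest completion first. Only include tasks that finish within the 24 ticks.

t=0: ready={C,D,E,F} → run C
t=1: ready={C,D,E,F} → run C
t=2: ready={D,E,F,G} → run D
t=3: ready={D,E,F,G} → run D
t=4: ready={E,F,G} → run G
t=5: ready={E,F,G,H} → run H
t=6: ready={E,F,G,H} → run H
t=7: ready={E,F,G,H} → run H
t=8: ready={E,F,G} → run G
t=9: ready={E,F,G} → run G
t=10: ready={E,F} → run F
t=11: ready={E,F} → run F
t=12: ready={E,F} → run F
t=13: ready={E,F} → run F
t=14: ready={E,F} → run F
t=15: ready={E} → run E
t=16: ready={E} → run E
t=17: ready={E} → run E
t=18: ready={E} → run E
t=19: (idle)
t=20: (idle)
t=21: (idle)
t=22: (idle)
t=23: (idle)

completion order = C, D, H, G, F, E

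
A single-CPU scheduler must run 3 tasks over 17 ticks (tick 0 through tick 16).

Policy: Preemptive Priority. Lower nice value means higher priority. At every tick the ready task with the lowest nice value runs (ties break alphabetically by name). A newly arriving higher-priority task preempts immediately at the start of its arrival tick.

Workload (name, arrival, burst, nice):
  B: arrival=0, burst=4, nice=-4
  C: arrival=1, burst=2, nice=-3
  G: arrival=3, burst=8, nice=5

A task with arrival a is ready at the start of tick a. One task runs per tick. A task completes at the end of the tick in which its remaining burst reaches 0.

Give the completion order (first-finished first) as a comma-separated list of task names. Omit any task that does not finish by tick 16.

completion order = B, C, G

t=0: ready={B} → run B
t=1: ready={B,C} → run B
t=2: ready={B,C} → run B
t=3: ready={B,C,G} → run B
t=4: ready={C,G} → run C
t=5: ready={C,G} → run C
t=6: ready={G} → run G
t=7: ready={G} → run G
t=8: ready={G} → run G
t=9: ready={G} → run G
t=10: ready={G} → run G
t=11: ready={G} → run G
t=12: ready={G} → run G
t=13: ready={G} → run G
t=14: (idle)
t=15: (idle)
t=16: (idle)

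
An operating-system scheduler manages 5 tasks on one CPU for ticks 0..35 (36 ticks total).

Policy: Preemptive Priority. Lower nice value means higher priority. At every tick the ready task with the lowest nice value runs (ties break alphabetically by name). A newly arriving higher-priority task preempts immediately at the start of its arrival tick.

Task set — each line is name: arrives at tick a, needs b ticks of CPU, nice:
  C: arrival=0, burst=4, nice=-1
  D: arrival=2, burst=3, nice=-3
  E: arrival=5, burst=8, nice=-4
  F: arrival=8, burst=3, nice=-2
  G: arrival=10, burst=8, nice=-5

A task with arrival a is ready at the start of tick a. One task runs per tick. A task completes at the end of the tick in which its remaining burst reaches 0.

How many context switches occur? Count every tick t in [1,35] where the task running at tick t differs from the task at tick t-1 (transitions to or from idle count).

context switches = 7

t=0: ready={C} → run C
t=1: ready={C} → run C
t=2: ready={C,D} → run D
t=3: ready={C,D} → run D
t=4: ready={C,D} → run D
t=5: ready={C,E} → run E
t=6: ready={C,E} → run E
t=7: ready={C,E} → run E
t=8: ready={C,E,F} → run E
t=9: ready={C,E,F} → run E
t=10: ready={C,E,F,G} → run G
t=11: ready={C,E,F,G} → run G
t=12: ready={C,E,F,G} → run G
t=13: ready={C,E,F,G} → run G
t=14: ready={C,E,F,G} → run G
t=15: ready={C,E,F,G} → run G
t=16: ready={C,E,F,G} → run G
t=17: ready={C,E,F,G} → run G
t=18: ready={C,E,F} → run E
t=19: ready={C,E,F} → run E
t=20: ready={C,E,F} → run E
t=21: ready={C,F} → run F
t=22: ready={C,F} → run F
t=23: ready={C,F} → run F
t=24: ready={C} → run C
t=25: ready={C} → run C
t=26: (idle)
t=27: (idle)
t=28: (idle)
t=29: (idle)
t=30: (idle)
t=31: (idle)
t=32: (idle)
t=33: (idle)
t=34: (idle)
t=35: (idle)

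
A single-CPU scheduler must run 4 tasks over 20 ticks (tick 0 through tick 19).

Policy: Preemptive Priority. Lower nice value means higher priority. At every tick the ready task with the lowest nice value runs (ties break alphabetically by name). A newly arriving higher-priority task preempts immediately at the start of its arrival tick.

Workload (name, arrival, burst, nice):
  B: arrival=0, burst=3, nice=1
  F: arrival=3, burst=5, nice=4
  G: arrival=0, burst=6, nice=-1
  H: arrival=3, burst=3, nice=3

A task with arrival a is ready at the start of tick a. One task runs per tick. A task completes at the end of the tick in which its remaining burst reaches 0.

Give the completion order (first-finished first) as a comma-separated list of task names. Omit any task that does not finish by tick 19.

completion order = G, B, H, F

t=0: ready={B,G} → run G
t=1: ready={B,G} → run G
t=2: ready={B,G} → run G
t=3: ready={B,F,G,H} → run G
t=4: ready={B,F,G,H} → run G
t=5: ready={B,F,G,H} → run G
t=6: ready={B,F,H} → run B
t=7: ready={B,F,H} → run B
t=8: ready={B,F,H} → run B
t=9: ready={F,H} → run H
t=10: ready={F,H} → run H
t=11: ready={F,H} → run H
t=12: ready={F} → run F
t=13: ready={F} → run F
t=14: ready={F} → run F
t=15: ready={F} → run F
t=16: ready={F} → run F
t=17: (idle)
t=18: (idle)
t=19: (idle)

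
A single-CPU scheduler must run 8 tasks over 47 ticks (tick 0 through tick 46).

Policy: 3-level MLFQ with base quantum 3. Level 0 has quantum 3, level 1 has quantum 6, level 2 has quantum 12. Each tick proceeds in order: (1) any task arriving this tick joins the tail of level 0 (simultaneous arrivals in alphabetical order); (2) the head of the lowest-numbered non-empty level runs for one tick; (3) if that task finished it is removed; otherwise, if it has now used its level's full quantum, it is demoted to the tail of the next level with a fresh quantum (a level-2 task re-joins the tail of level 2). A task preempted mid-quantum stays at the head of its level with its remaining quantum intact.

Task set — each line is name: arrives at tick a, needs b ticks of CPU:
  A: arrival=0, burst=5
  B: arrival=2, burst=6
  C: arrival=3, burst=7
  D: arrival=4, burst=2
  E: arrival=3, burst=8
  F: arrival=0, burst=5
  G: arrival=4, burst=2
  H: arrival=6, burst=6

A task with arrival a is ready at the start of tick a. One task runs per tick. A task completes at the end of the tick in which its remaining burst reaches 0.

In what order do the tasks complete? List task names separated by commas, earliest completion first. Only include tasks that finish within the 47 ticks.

t=0: L0/L1/L2 = AF/-/- → run A
t=1: L0/L1/L2 = AF/-/- → run A
t=2: L0/L1/L2 = AFB/-/- → run A
t=3: L0/L1/L2 = FBCE/A/- → run F
t=4: L0/L1/L2 = FBCEDG/A/- → run F
t=5: L0/L1/L2 = FBCEDG/A/- → run F
t=6: L0/L1/L2 = BCEDGH/AF/- → run B
t=7: L0/L1/L2 = BCEDGH/AF/- → run B
t=8: L0/L1/L2 = BCEDGH/AF/- → run B
t=9: L0/L1/L2 = CEDGH/AFB/- → run C
t=10: L0/L1/L2 = CEDGH/AFB/- → run C
t=11: L0/L1/L2 = CEDGH/AFB/- → run C
t=12: L0/L1/L2 = EDGH/AFBC/- → run E
t=13: L0/L1/L2 = EDGH/AFBC/- → run E
t=14: L0/L1/L2 = EDGH/AFBC/- → run E
t=15: L0/L1/L2 = DGH/AFBCE/- → run D
t=16: L0/L1/L2 = DGH/AFBCE/- → run D
t=17: L0/L1/L2 = GH/AFBCE/- → run G
t=18: L0/L1/L2 = GH/AFBCE/- → run G
t=19: L0/L1/L2 = H/AFBCE/- → run H
t=20: L0/L1/L2 = H/AFBCE/- → run H
t=21: L0/L1/L2 = H/AFBCE/- → run H
t=22: L0/L1/L2 = -/AFBCEH/- → run A
t=23: L0/L1/L2 = -/AFBCEH/- → run A
t=24: L0/L1/L2 = -/FBCEH/- → run F
t=25: L0/L1/L2 = -/FBCEH/- → run F
t=26: L0/L1/L2 = -/BCEH/- → run B
t=27: L0/L1/L2 = -/BCEH/- → run B
t=28: L0/L1/L2 = -/BCEH/- → run B
t=29: L0/L1/L2 = -/CEH/- → run C
t=30: L0/L1/L2 = -/CEH/- → run C
t=31: L0/L1/L2 = -/CEH/- → run C
t=32: L0/L1/L2 = -/CEH/- → run C
t=33: L0/L1/L2 = -/EH/- → run E
t=34: L0/L1/L2 = -/EH/- → run E
t=35: L0/L1/L2 = -/EH/- → run E
t=36: L0/L1/L2 = -/EH/- → run E
t=37: L0/L1/L2 = -/EH/- → run E
t=38: L0/L1/L2 = -/H/- → run H
t=39: L0/L1/L2 = -/H/- → run H
t=40: L0/L1/L2 = -/H/- → run H
t=41: (idle)
t=42: (idle)
t=43: (idle)
t=44: (idle)
t=45: (idle)
t=46: (idle)

completion order = D, G, A, F, B, C, E, H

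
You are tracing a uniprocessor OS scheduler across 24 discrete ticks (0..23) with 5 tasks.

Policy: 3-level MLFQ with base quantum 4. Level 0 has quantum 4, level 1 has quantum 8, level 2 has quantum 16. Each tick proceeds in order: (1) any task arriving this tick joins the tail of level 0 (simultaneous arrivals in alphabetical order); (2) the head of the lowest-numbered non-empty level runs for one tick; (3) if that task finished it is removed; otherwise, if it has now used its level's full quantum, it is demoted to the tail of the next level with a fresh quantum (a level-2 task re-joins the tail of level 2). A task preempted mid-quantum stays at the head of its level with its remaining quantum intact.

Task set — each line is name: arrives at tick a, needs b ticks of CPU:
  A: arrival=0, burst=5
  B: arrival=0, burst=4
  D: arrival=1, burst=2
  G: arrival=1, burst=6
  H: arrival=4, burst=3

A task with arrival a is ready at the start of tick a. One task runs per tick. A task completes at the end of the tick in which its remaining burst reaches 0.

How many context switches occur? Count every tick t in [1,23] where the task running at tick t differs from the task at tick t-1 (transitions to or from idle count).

context switches = 7

t=0: L0/L1/L2 = AB/-/- → run A
t=1: L0/L1/L2 = ABDG/-/- → run A
t=2: L0/L1/L2 = ABDG/-/- → run A
t=3: L0/L1/L2 = ABDG/-/- → run A
t=4: L0/L1/L2 = BDGH/A/- → run B
t=5: L0/L1/L2 = BDGH/A/- → run B
t=6: L0/L1/L2 = BDGH/A/- → run B
t=7: L0/L1/L2 = BDGH/A/- → run B
t=8: L0/L1/L2 = DGH/A/- → run D
t=9: L0/L1/L2 = DGH/A/- → run D
t=10: L0/L1/L2 = GH/A/- → run G
t=11: L0/L1/L2 = GH/A/- → run G
t=12: L0/L1/L2 = GH/A/- → run G
t=13: L0/L1/L2 = GH/A/- → run G
t=14: L0/L1/L2 = H/AG/- → run H
t=15: L0/L1/L2 = H/AG/- → run H
t=16: L0/L1/L2 = H/AG/- → run H
t=17: L0/L1/L2 = -/AG/- → run A
t=18: L0/L1/L2 = -/G/- → run G
t=19: L0/L1/L2 = -/G/- → run G
t=20: (idle)
t=21: (idle)
t=22: (idle)
t=23: (idle)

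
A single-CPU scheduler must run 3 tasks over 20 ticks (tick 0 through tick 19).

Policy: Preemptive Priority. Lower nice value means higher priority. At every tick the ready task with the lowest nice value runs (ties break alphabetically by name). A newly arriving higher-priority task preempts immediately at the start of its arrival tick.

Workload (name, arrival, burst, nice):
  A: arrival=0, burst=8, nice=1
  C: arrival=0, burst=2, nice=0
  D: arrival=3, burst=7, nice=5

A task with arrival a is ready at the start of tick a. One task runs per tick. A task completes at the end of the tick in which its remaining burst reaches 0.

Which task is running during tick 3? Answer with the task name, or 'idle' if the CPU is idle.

running at tick 3 = A

t=0: ready={A,C} → run C
t=1: ready={A,C} → run C
t=2: ready={A} → run A
t=3: ready={A,D} → run A
t=4: ready={A,D} → run A
t=5: ready={A,D} → run A
t=6: ready={A,D} → run A
t=7: ready={A,D} → run A
t=8: ready={A,D} → run A
t=9: ready={A,D} → run A
t=10: ready={D} → run D
t=11: ready={D} → run D
t=12: ready={D} → run D
t=13: ready={D} → run D
t=14: ready={D} → run D
t=15: ready={D} → run D
t=16: ready={D} → run D
t=17: (idle)
t=18: (idle)
t=19: (idle)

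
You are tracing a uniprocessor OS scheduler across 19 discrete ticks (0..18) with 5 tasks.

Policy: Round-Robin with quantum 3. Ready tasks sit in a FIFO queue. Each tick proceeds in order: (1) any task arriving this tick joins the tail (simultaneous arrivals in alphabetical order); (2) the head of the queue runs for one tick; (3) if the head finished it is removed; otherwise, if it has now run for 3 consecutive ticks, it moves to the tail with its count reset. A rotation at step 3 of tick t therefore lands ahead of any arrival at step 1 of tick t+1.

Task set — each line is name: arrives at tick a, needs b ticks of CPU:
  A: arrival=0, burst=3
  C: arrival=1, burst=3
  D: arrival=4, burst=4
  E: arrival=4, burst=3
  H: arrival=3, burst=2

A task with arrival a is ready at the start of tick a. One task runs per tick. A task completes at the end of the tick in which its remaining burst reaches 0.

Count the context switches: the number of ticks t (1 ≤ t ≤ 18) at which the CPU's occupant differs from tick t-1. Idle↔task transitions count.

t=0: queue=[A] q_used=0 → run A
t=1: queue=[A,C] q_used=1 → run A
t=2: queue=[A,C] q_used=2 → run A
t=3: queue=[C,H] q_used=0 → run C
t=4: queue=[C,H,D,E] q_used=1 → run C
t=5: queue=[C,H,D,E] q_used=2 → run C
t=6: queue=[H,D,E] q_used=0 → run H
t=7: queue=[H,D,E] q_used=1 → run H
t=8: queue=[D,E] q_used=0 → run D
t=9: queue=[D,E] q_used=1 → run D
t=10: queue=[D,E] q_used=2 → run D
t=11: queue=[E,D] q_used=0 → run E
t=12: queue=[E,D] q_used=1 → run E
t=13: queue=[E,D] q_used=2 → run E
t=14: queue=[D] q_used=0 → run D
t=15: (idle)
t=16: (idle)
t=17: (idle)
t=18: (idle)

context switches = 6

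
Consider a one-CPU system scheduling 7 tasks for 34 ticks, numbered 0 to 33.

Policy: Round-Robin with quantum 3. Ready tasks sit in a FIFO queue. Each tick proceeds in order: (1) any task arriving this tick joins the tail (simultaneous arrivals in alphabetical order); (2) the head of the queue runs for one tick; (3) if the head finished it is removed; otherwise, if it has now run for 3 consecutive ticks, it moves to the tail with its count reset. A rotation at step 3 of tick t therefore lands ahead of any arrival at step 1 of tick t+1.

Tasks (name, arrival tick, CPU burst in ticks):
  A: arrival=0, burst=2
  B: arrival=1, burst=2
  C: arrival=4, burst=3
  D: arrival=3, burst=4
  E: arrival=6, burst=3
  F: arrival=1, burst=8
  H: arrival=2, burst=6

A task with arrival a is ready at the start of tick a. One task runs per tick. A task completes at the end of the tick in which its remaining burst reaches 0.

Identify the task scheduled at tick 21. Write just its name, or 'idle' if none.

running at tick 21 = F

t=0: queue=[A] q_used=0 → run A
t=1: queue=[A,B,F] q_used=1 → run A
t=2: queue=[B,F,H] q_used=0 → run B
t=3: queue=[B,F,H,D] q_used=1 → run B
t=4: queue=[F,H,D,C] q_used=0 → run F
t=5: queue=[F,H,D,C] q_used=1 → run F
t=6: queue=[F,H,D,C,E] q_used=2 → run F
t=7: queue=[H,D,C,E,F] q_used=0 → run H
t=8: queue=[H,D,C,E,F] q_used=1 → run H
t=9: queue=[H,D,C,E,F] q_used=2 → run H
t=10: queue=[D,C,E,F,H] q_used=0 → run D
t=11: queue=[D,C,E,F,H] q_used=1 → run D
t=12: queue=[D,C,E,F,H] q_used=2 → run D
t=13: queue=[C,E,F,H,D] q_used=0 → run C
t=14: queue=[C,E,F,H,D] q_used=1 → run C
t=15: queue=[C,E,F,H,D] q_used=2 → run C
t=16: queue=[E,F,H,D] q_used=0 → run E
t=17: queue=[E,F,H,D] q_used=1 → run E
t=18: queue=[E,F,H,D] q_used=2 → run E
t=19: queue=[F,H,D] q_used=0 → run F
t=20: queue=[F,H,D] q_used=1 → run F
t=21: queue=[F,H,D] q_used=2 → run F
t=22: queue=[H,D,F] q_used=0 → run H
t=23: queue=[H,D,F] q_used=1 → run H
t=24: queue=[H,D,F] q_used=2 → run H
t=25: queue=[D,F] q_used=0 → run D
t=26: queue=[F] q_used=0 → run F
t=27: queue=[F] q_used=1 → run F
t=28: (idle)
t=29: (idle)
t=30: (idle)
t=31: (idle)
t=32: (idle)
t=33: (idle)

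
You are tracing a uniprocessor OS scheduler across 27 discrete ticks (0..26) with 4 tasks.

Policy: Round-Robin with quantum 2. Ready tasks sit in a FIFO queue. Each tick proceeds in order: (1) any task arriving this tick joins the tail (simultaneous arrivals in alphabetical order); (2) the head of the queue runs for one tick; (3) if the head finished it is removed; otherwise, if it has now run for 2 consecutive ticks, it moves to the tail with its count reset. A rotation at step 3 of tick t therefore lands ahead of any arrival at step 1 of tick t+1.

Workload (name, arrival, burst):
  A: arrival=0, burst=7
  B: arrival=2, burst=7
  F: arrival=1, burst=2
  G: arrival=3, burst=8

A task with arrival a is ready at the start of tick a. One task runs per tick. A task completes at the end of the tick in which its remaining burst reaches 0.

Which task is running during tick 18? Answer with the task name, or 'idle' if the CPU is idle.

running at tick 18 = B

t=0: queue=[A] q_used=0 → run A
t=1: queue=[A,F] q_used=1 → run A
t=2: queue=[F,A,B] q_used=0 → run F
t=3: queue=[F,A,B,G] q_used=1 → run F
t=4: queue=[A,B,G] q_used=0 → run A
t=5: queue=[A,B,G] q_used=1 → run A
t=6: queue=[B,G,A] q_used=0 → run B
t=7: queue=[B,G,A] q_used=1 → run B
t=8: queue=[G,A,B] q_used=0 → run G
t=9: queue=[G,A,B] q_used=1 → run G
t=10: queue=[A,B,G] q_used=0 → run A
t=11: queue=[A,B,G] q_used=1 → run A
t=12: queue=[B,G,A] q_used=0 → run B
t=13: queue=[B,G,A] q_used=1 → run B
t=14: queue=[G,A,B] q_used=0 → run G
t=15: queue=[G,A,B] q_used=1 → run G
t=16: queue=[A,B,G] q_used=0 → run A
t=17: queue=[B,G] q_used=0 → run B
t=18: queue=[B,G] q_used=1 → run B
t=19: queue=[G,B] q_used=0 → run G
t=20: queue=[G,B] q_used=1 → run G
t=21: queue=[B,G] q_used=0 → run B
t=22: queue=[G] q_used=0 → run G
t=23: queue=[G] q_used=1 → run G
t=24: (idle)
t=25: (idle)
t=26: (idle)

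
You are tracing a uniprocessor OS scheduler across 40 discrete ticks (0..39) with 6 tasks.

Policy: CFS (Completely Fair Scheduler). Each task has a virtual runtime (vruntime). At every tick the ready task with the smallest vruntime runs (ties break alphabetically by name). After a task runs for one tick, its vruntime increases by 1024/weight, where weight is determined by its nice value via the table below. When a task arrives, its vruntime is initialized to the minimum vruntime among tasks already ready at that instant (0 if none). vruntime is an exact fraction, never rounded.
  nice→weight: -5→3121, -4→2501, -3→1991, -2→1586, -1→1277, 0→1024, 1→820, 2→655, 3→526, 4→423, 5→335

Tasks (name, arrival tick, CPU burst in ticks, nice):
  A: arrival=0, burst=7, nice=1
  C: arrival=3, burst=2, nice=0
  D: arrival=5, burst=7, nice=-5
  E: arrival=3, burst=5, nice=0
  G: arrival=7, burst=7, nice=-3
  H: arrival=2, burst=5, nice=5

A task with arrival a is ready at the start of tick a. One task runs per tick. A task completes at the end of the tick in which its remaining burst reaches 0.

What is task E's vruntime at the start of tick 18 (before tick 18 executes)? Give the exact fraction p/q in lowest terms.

t=0: vr[A=0] → run A
t=1: vr[A=256/205] → run A
t=2: vr[A=512/205 H=512/205] → run A
t=3: vr[A=768/205 C=512/205 E=512/205 H=512/205] → run C
t=4: vr[A=768/205 C=717/205 E=512/205 H=512/205] → run E
t=5: vr[A=768/205 C=717/205 D=512/205 E=717/205 H=512/205] → run D
t=6: vr[A=768/205 C=717/205 D=1807872/639805 E=717/205 H=512/205] → run H
t=7: vr[A=768/205 C=717/205 D=1807872/639805 E=717/205 G=1807872/639805 H=76288/13735] → run D
t=8: vr[A=768/205 C=717/205 D=2017792/639805 E=717/205 G=1807872/639805 H=76288/13735] → run G
t=9: vr[A=768/205 C=717/205 D=2017792/639805 E=717/205 G=4254633472/1273851755 H=76288/13735] → run D
t=10: vr[A=768/205 C=717/205 D=2227712/639805 E=717/205 G=4254633472/1273851755 H=76288/13735] → run G
t=11: vr[A=768/205 C=717/205 D=2227712/639805 E=717/205 G=4909793792/1273851755 H=76288/13735] → run D
t=12: vr[A=768/205 C=717/205 D=2437632/639805 E=717/205 G=4909793792/1273851755 H=76288/13735] → run C
t=13: vr[A=768/205 D=2437632/639805 E=717/205 G=4909793792/1273851755 H=76288/13735] → run E
t=14: vr[A=768/205 D=2437632/639805 E=922/205 G=4909793792/1273851755 H=76288/13735] → run A
t=15: vr[A=1024/205 D=2437632/639805 E=922/205 G=4909793792/1273851755 H=76288/13735] → run D
t=16: vr[A=1024/205 D=2647552/639805 E=922/205 G=4909793792/1273851755 H=76288/13735] → run G
t=17: vr[A=1024/205 D=2647552/639805 E=922/205 G=5564954112/1273851755 H=76288/13735] → run D
t=18: vr[A=1024/205 D=2857472/639805 E=922/205 G=5564954112/1273851755 H=76288/13735] → run G
t=19: vr[A=1024/205 D=2857472/639805 E=922/205 G=6220114432/1273851755 H=76288/13735] → run D
t=20: vr[A=1024/205 E=922/205 G=6220114432/1273851755 H=76288/13735] → run E
t=21: vr[A=1024/205 E=1127/205 G=6220114432/1273851755 H=76288/13735] → run G
t=22: vr[A=1024/205 E=1127/205 G=6875274752/1273851755 H=76288/13735] → run A
t=23: vr[A=256/41 E=1127/205 G=6875274752/1273851755 H=76288/13735] → run G
t=24: vr[A=256/41 E=1127/205 G=7530435072/1273851755 H=76288/13735] → run E
t=25: vr[A=256/41 E=1332/205 G=7530435072/1273851755 H=76288/13735] → run H
t=26: vr[A=256/41 E=1332/205 G=7530435072/1273851755 H=118272/13735] → run G
t=27: vr[A=256/41 E=1332/205 H=118272/13735] → run A
t=28: vr[A=1536/205 E=1332/205 H=118272/13735] → run E
t=29: vr[A=1536/205 H=118272/13735] → run A
t=30: vr[H=118272/13735] → run H
t=31: vr[H=160256/13735] → run H
t=32: vr[H=40448/2747] → run H
t=33: (idle)
t=34: (idle)
t=35: (idle)
t=36: (idle)
t=37: (idle)
t=38: (idle)
t=39: (idle)

vruntime(E, start of tick 18) = 922/205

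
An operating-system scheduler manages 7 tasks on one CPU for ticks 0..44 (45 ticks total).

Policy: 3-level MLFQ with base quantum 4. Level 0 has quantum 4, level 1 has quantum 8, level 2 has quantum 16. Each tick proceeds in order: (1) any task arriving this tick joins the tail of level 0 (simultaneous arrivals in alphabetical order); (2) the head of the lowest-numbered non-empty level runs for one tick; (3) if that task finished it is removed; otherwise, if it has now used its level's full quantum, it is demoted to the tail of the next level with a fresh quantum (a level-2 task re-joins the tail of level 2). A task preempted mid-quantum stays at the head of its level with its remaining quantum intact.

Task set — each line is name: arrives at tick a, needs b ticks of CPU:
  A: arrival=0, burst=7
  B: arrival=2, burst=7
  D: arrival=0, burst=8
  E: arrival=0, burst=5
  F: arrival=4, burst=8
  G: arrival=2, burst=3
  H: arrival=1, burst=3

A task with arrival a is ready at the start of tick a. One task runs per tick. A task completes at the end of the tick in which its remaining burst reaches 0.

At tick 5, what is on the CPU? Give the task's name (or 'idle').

running at tick 5 = D

t=0: L0/L1/L2 = ADE/-/- → run A
t=1: L0/L1/L2 = ADEH/-/- → run A
t=2: L0/L1/L2 = ADEHBG/-/- → run A
t=3: L0/L1/L2 = ADEHBG/-/- → run A
t=4: L0/L1/L2 = DEHBGF/A/- → run D
t=5: L0/L1/L2 = DEHBGF/A/- → run D
t=6: L0/L1/L2 = DEHBGF/A/- → run D
t=7: L0/L1/L2 = DEHBGF/A/- → run D
t=8: L0/L1/L2 = EHBGF/AD/- → run E
t=9: L0/L1/L2 = EHBGF/AD/- → run E
t=10: L0/L1/L2 = EHBGF/AD/- → run E
t=11: L0/L1/L2 = EHBGF/AD/- → run E
t=12: L0/L1/L2 = HBGF/ADE/- → run H
t=13: L0/L1/L2 = HBGF/ADE/- → run H
t=14: L0/L1/L2 = HBGF/ADE/- → run H
t=15: L0/L1/L2 = BGF/ADE/- → run B
t=16: L0/L1/L2 = BGF/ADE/- → run B
t=17: L0/L1/L2 = BGF/ADE/- → run B
t=18: L0/L1/L2 = BGF/ADE/- → run B
t=19: L0/L1/L2 = GF/ADEB/- → run G
t=20: L0/L1/L2 = GF/ADEB/- → run G
t=21: L0/L1/L2 = GF/ADEB/- → run G
t=22: L0/L1/L2 = F/ADEB/- → run F
t=23: L0/L1/L2 = F/ADEB/- → run F
t=24: L0/L1/L2 = F/ADEB/- → run F
t=25: L0/L1/L2 = F/ADEB/- → run F
t=26: L0/L1/L2 = -/ADEBF/- → run A
t=27: L0/L1/L2 = -/ADEBF/- → run A
t=28: L0/L1/L2 = -/ADEBF/- → run A
t=29: L0/L1/L2 = -/DEBF/- → run D
t=30: L0/L1/L2 = -/DEBF/- → run D
t=31: L0/L1/L2 = -/DEBF/- → run D
t=32: L0/L1/L2 = -/DEBF/- → run D
t=33: L0/L1/L2 = -/EBF/- → run E
t=34: L0/L1/L2 = -/BF/- → run B
t=35: L0/L1/L2 = -/BF/- → run B
t=36: L0/L1/L2 = -/BF/- → run B
t=37: L0/L1/L2 = -/F/- → run F
t=38: L0/L1/L2 = -/F/- → run F
t=39: L0/L1/L2 = -/F/- → run F
t=40: L0/L1/L2 = -/F/- → run F
t=41: (idle)
t=42: (idle)
t=43: (idle)
t=44: (idle)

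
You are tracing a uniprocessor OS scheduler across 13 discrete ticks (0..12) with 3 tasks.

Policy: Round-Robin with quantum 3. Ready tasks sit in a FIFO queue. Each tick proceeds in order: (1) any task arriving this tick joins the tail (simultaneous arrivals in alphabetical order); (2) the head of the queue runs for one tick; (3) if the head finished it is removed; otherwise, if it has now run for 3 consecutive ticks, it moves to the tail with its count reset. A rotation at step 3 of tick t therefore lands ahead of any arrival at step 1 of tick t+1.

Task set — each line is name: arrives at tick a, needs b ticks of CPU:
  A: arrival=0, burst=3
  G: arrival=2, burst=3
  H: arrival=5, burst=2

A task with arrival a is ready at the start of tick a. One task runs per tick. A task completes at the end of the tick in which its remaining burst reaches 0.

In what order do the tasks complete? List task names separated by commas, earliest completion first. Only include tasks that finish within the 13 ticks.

t=0: queue=[A] q_used=0 → run A
t=1: queue=[A] q_used=1 → run A
t=2: queue=[A,G] q_used=2 → run A
t=3: queue=[G] q_used=0 → run G
t=4: queue=[G] q_used=1 → run G
t=5: queue=[G,H] q_used=2 → run G
t=6: queue=[H] q_used=0 → run H
t=7: queue=[H] q_used=1 → run H
t=8: (idle)
t=9: (idle)
t=10: (idle)
t=11: (idle)
t=12: (idle)

completion order = A, G, H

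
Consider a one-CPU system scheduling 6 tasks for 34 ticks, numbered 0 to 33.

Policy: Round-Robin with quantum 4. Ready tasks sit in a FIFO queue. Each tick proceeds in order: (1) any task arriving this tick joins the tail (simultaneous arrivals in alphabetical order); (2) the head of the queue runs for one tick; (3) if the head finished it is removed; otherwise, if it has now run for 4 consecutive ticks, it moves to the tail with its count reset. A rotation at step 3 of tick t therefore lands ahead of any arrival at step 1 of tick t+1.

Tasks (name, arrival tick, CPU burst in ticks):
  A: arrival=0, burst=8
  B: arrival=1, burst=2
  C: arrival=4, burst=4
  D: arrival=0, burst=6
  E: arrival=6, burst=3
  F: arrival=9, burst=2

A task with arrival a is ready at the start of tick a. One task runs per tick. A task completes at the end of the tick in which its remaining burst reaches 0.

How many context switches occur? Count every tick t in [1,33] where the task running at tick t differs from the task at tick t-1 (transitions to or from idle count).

t=0: queue=[A,D] q_used=0 → run A
t=1: queue=[A,D,B] q_used=1 → run A
t=2: queue=[A,D,B] q_used=2 → run A
t=3: queue=[A,D,B] q_used=3 → run A
t=4: queue=[D,B,A,C] q_used=0 → run D
t=5: queue=[D,B,A,C] q_used=1 → run D
t=6: queue=[D,B,A,C,E] q_used=2 → run D
t=7: queue=[D,B,A,C,E] q_used=3 → run D
t=8: queue=[B,A,C,E,D] q_used=0 → run B
t=9: queue=[B,A,C,E,D,F] q_used=1 → run B
t=10: queue=[A,C,E,D,F] q_used=0 → run A
t=11: queue=[A,C,E,D,F] q_used=1 → run A
t=12: queue=[A,C,E,D,F] q_used=2 → run A
t=13: queue=[A,C,E,D,F] q_used=3 → run A
t=14: queue=[C,E,D,F] q_used=0 → run C
t=15: queue=[C,E,D,F] q_used=1 → run C
t=16: queue=[C,E,D,F] q_used=2 → run C
t=17: queue=[C,E,D,F] q_used=3 → run C
t=18: queue=[E,D,F] q_used=0 → run E
t=19: queue=[E,D,F] q_used=1 → run E
t=20: queue=[E,D,F] q_used=2 → run E
t=21: queue=[D,F] q_used=0 → run D
t=22: queue=[D,F] q_used=1 → run D
t=23: queue=[F] q_used=0 → run F
t=24: queue=[F] q_used=1 → run F
t=25: (idle)
t=26: (idle)
t=27: (idle)
t=28: (idle)
t=29: (idle)
t=30: (idle)
t=31: (idle)
t=32: (idle)
t=33: (idle)

context switches = 8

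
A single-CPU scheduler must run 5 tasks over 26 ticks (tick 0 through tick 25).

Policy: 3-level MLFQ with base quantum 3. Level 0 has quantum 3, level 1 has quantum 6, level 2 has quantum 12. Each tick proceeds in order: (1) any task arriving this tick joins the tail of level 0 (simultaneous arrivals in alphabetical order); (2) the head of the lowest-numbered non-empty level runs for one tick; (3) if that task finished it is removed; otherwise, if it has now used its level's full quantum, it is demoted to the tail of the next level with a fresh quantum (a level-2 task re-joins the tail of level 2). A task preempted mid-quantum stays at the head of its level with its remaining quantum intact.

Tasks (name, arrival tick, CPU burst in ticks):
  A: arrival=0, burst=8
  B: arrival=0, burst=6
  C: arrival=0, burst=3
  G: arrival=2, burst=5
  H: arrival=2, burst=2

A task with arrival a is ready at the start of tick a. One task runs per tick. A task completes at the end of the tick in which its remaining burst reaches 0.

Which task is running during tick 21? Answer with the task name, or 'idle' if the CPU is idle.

t=0: L0/L1/L2 = ABC/-/- → run A
t=1: L0/L1/L2 = ABC/-/- → run A
t=2: L0/L1/L2 = ABCGH/-/- → run A
t=3: L0/L1/L2 = BCGH/A/- → run B
t=4: L0/L1/L2 = BCGH/A/- → run B
t=5: L0/L1/L2 = BCGH/A/- → run B
t=6: L0/L1/L2 = CGH/AB/- → run C
t=7: L0/L1/L2 = CGH/AB/- → run C
t=8: L0/L1/L2 = CGH/AB/- → run C
t=9: L0/L1/L2 = GH/AB/- → run G
t=10: L0/L1/L2 = GH/AB/- → run G
t=11: L0/L1/L2 = GH/AB/- → run G
t=12: L0/L1/L2 = H/ABG/- → run H
t=13: L0/L1/L2 = H/ABG/- → run H
t=14: L0/L1/L2 = -/ABG/- → run A
t=15: L0/L1/L2 = -/ABG/- → run A
t=16: L0/L1/L2 = -/ABG/- → run A
t=17: L0/L1/L2 = -/ABG/- → run A
t=18: L0/L1/L2 = -/ABG/- → run A
t=19: L0/L1/L2 = -/BG/- → run B
t=20: L0/L1/L2 = -/BG/- → run B
t=21: L0/L1/L2 = -/BG/- → run B
t=22: L0/L1/L2 = -/G/- → run G
t=23: L0/L1/L2 = -/G/- → run G
t=24: (idle)
t=25: (idle)

running at tick 21 = B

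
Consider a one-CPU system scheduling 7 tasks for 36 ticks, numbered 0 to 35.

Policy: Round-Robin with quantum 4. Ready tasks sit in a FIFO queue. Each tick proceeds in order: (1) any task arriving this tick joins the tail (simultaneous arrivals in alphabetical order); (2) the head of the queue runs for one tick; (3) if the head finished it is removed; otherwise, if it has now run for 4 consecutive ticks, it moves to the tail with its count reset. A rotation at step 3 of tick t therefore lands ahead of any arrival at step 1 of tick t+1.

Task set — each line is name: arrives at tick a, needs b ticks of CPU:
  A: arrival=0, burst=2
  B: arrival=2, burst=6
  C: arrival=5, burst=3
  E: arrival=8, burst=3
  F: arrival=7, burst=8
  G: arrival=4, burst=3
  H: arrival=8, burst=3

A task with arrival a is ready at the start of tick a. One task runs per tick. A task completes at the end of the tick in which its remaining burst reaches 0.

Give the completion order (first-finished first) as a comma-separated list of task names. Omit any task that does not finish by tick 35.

completion order = A, G, C, B, E, H, F

t=0: queue=[A] q_used=0 → run A
t=1: queue=[A] q_used=1 → run A
t=2: queue=[B] q_used=0 → run B
t=3: queue=[B] q_used=1 → run B
t=4: queue=[B,G] q_used=2 → run B
t=5: queue=[B,G,C] q_used=3 → run B
t=6: queue=[G,C,B] q_used=0 → run G
t=7: queue=[G,C,B,F] q_used=1 → run G
t=8: queue=[G,C,B,F,E,H] q_used=2 → run G
t=9: queue=[C,B,F,E,H] q_used=0 → run C
t=10: queue=[C,B,F,E,H] q_used=1 → run C
t=11: queue=[C,B,F,E,H] q_used=2 → run C
t=12: queue=[B,F,E,H] q_used=0 → run B
t=13: queue=[B,F,E,H] q_used=1 → run B
t=14: queue=[F,E,H] q_used=0 → run F
t=15: queue=[F,E,H] q_used=1 → run F
t=16: queue=[F,E,H] q_used=2 → run F
t=17: queue=[F,E,H] q_used=3 → run F
t=18: queue=[E,H,F] q_used=0 → run E
t=19: queue=[E,H,F] q_used=1 → run E
t=20: queue=[E,H,F] q_used=2 → run E
t=21: queue=[H,F] q_used=0 → run H
t=22: queue=[H,F] q_used=1 → run H
t=23: queue=[H,F] q_used=2 → run H
t=24: queue=[F] q_used=0 → run F
t=25: queue=[F] q_used=1 → run F
t=26: queue=[F] q_used=2 → run F
t=27: queue=[F] q_used=3 → run F
t=28: (idle)
t=29: (idle)
t=30: (idle)
t=31: (idle)
t=32: (idle)
t=33: (idle)
t=34: (idle)
t=35: (idle)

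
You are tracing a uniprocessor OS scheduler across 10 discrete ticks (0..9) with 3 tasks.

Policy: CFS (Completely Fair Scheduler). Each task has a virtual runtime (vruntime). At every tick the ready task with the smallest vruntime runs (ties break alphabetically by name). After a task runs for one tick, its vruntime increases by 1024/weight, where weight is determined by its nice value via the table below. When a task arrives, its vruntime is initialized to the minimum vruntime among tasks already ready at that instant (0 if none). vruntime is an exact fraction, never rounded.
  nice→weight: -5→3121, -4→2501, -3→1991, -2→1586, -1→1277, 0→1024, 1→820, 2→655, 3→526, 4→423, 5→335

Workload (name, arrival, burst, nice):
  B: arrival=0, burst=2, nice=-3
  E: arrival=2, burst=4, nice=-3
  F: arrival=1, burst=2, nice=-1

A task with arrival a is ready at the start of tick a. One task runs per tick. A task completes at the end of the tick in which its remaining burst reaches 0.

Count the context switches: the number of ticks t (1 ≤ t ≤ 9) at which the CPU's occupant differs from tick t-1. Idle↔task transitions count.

context switches = 6

t=0: vr[B=0] → run B
t=1: vr[B=1024/1991 F=1024/1991] → run B
t=2: vr[E=1024/1991 F=1024/1991] → run E
t=3: vr[E=2048/1991 F=1024/1991] → run F
t=4: vr[E=2048/1991 F=3346432/2542507] → run E
t=5: vr[E=3072/1991 F=3346432/2542507] → run F
t=6: vr[E=3072/1991] → run E
t=7: vr[E=4096/1991] → run E
t=8: (idle)
t=9: (idle)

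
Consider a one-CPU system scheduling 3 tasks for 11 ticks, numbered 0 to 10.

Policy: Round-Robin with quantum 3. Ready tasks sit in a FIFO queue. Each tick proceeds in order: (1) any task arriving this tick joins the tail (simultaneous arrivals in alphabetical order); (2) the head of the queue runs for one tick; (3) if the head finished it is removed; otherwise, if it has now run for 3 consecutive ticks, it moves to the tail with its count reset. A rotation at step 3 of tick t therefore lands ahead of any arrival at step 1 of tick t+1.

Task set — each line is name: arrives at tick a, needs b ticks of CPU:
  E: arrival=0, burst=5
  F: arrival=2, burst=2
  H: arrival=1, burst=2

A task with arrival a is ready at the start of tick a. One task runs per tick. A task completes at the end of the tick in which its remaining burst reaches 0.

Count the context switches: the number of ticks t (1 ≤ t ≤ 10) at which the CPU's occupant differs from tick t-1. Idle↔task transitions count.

context switches = 4

t=0: queue=[E] q_used=0 → run E
t=1: queue=[E,H] q_used=1 → run E
t=2: queue=[E,H,F] q_used=2 → run E
t=3: queue=[H,F,E] q_used=0 → run H
t=4: queue=[H,F,E] q_used=1 → run H
t=5: queue=[F,E] q_used=0 → run F
t=6: queue=[F,E] q_used=1 → run F
t=7: queue=[E] q_used=0 → run E
t=8: queue=[E] q_used=1 → run E
t=9: (idle)
t=10: (idle)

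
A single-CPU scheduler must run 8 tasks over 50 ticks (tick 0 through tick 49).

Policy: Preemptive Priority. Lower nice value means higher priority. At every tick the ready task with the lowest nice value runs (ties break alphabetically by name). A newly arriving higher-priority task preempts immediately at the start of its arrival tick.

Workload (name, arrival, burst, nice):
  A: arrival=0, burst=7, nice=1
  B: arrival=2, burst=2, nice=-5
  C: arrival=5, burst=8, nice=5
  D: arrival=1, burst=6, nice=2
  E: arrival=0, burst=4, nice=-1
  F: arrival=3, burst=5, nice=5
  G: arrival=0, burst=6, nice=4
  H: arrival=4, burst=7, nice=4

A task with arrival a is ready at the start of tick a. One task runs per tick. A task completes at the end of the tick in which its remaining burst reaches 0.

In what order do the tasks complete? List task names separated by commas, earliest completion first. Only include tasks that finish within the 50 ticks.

completion order = B, E, A, D, G, H, C, F

t=0: ready={A,E,G} → run E
t=1: ready={A,D,E,G} → run E
t=2: ready={A,B,D,E,G} → run B
t=3: ready={A,B,D,E,F,G} → run B
t=4: ready={A,D,E,F,G,H} → run E
t=5: ready={A,C,D,E,F,G,H} → run E
t=6: ready={A,C,D,F,G,H} → run A
t=7: ready={A,C,D,F,G,H} → run A
t=8: ready={A,C,D,F,G,H} → run A
t=9: ready={A,C,D,F,G,H} → run A
t=10: ready={A,C,D,F,G,H} → run A
t=11: ready={A,C,D,F,G,H} → run A
t=12: ready={A,C,D,F,G,H} → run A
t=13: ready={C,D,F,G,H} → run D
t=14: ready={C,D,F,G,H} → run D
t=15: ready={C,D,F,G,H} → run D
t=16: ready={C,D,F,G,H} → run D
t=17: ready={C,D,F,G,H} → run D
t=18: ready={C,D,F,G,H} → run D
t=19: ready={C,F,G,H} → run G
t=20: ready={C,F,G,H} → run G
t=21: ready={C,F,G,H} → run G
t=22: ready={C,F,G,H} → run G
t=23: ready={C,F,G,H} → run G
t=24: ready={C,F,G,H} → run G
t=25: ready={C,F,H} → run H
t=26: ready={C,F,H} → run H
t=27: ready={C,F,H} → run H
t=28: ready={C,F,H} → run H
t=29: ready={C,F,H} → run H
t=30: ready={C,F,H} → run H
t=31: ready={C,F,H} → run H
t=32: ready={C,F} → run C
t=33: ready={C,F} → run C
t=34: ready={C,F} → run C
t=35: ready={C,F} → run C
t=36: ready={C,F} → run C
t=37: ready={C,F} → run C
t=38: ready={C,F} → run C
t=39: ready={C,F} → run C
t=40: ready={F} → run F
t=41: ready={F} → run F
t=42: ready={F} → run F
t=43: ready={F} → run F
t=44: ready={F} → run F
t=45: (idle)
t=46: (idle)
t=47: (idle)
t=48: (idle)
t=49: (idle)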